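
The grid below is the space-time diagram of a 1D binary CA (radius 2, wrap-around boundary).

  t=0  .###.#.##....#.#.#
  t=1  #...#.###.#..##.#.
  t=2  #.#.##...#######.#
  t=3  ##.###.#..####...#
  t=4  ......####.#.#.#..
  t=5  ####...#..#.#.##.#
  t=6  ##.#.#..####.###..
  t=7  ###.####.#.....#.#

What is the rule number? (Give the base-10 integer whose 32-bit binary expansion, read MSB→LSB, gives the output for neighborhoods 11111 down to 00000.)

  [31] ##### => #  t=2,i=11
  [30] ####. => .  t=2,i=14
  [29] ###.# => .  t=0,i=3
  [28] ###.. => #  t=3,i=13
  [27] ##.## => .  t=2,i=16
  [26] ##.#. => #  t=0,i=4
  [25] ##..# => .  t=6,i=16
  [24] ##... => .  t=0,i=9
  [23] #.### => .  t=0,i=1
  [22] #.##. => #  t=0,i=7
  [21] #.#.# => .  t=0,i=5
  [20] #.#.. => #  t=1,i=0
  [19] #..## => #  t=1,i=12
  [18] #..#. => #  t=5,i=9
  [17] #...# => #  t=1,i=2
  [16] #.... => #  t=0,i=10
  [15] .#### => #  t=2,i=10
  [14] .###. => .  t=0,i=2
  [13] .##.# => #  t=1,i=14
  [12] .##.. => #  t=0,i=8
  [11] .#.## => #  t=0,i=0
  [10] .#.#. => #  t=0,i=14
  [9] .#..# => #  t=1,i=11
  [8] .#... => .  t=1,i=1
  [7] ..### => .  t=2,i=9
  [6] ..##. => #  t=1,i=13
  [5] ..#.# => #  t=0,i=13
  [4] ..#.. => .  t=5,i=7
  [3] ...## => .  t=2,i=8
  [2] ...#. => .  t=0,i=12
  [1] ....# => .  t=0,i=11
  [0] ..... => #  t=4,i=0
  bits 10010100010111111011111001100001 = 2489302625

2489302625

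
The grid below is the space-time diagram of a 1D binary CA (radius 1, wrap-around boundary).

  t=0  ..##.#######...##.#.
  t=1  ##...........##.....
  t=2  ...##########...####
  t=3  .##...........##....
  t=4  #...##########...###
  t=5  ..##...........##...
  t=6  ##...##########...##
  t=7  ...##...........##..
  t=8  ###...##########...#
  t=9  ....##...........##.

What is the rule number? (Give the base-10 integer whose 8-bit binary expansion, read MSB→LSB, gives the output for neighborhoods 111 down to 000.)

3

  ###|.  b7=0 t=0,i=6
  ##.|.  b6=0 t=0,i=3
  #.#|.  b5=0 t=0,i=4
  #..|.  b4=0 t=0,i=12
  .##|.  b3=0 t=0,i=2
  .#.|.  b2=0 t=0,i=18
  ..#|#  b1=1 t=0,i=1
  ...|#  b0=1 t=0,i=0
  bits 00000011 = 3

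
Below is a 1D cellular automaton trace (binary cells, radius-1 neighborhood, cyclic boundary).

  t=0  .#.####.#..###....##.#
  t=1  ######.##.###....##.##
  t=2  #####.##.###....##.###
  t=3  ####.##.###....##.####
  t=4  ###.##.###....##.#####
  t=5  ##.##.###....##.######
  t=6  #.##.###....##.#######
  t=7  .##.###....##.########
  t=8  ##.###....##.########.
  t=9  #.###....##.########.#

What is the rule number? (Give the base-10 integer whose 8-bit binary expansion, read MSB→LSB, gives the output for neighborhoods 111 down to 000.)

174

  [7] ### => #  t=0,i=4
  [6] ##. => .  t=0,i=6
  [5] #.# => #  t=0,i=0
  [4] #.. => .  t=0,i=9
  [3] .## => #  t=0,i=3
  [2] .#. => #  t=0,i=1
  [1] ..# => #  t=0,i=10
  [0] ... => .  t=0,i=15
  bits 10101110 = 174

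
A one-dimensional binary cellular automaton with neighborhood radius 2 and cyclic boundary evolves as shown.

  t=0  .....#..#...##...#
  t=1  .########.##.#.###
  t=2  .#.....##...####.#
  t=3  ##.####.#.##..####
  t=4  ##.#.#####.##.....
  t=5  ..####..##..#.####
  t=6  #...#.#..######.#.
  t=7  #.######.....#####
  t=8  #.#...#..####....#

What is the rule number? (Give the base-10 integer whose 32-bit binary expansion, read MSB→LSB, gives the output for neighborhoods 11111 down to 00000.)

1723276863

  nb #####: next=.  (t=1,i=3, bit31=0)
  nb ####.: next=#  (t=1,i=7, bit30=1)
  nb ###.#: next=#  (t=1,i=8, bit29=1)
  nb ###..: next=.  (t=5,i=5, bit28=0)
  nb ##.##: next=.  (t=1,i=0, bit27=0)
  nb ##.#.: next=#  (t=1,i=12, bit26=1)
  nb ##..#: next=#  (t=3,i=12, bit25=1)
  nb ##...: next=.  (t=0,i=14, bit24=0)
  nb #.###: next=#  (t=1,i=1, bit23=1)
  nb #.##.: next=.  (t=1,i=10, bit22=0)
  nb #.#.#: next=#  (t=1,i=13, bit21=1)
  nb #.#..: next=#  (t=2,i=1, bit20=1)
  nb #..##: next=.  (t=3,i=13, bit19=0)
  nb #..#.: next=#  (t=0,i=7, bit18=1)
  nb #...#: next=#  (t=0,i=10, bit17=1)
  nb #....: next=#  (t=0,i=1, bit16=1)
  nb .####: next=.  (t=1,i=2, bit15=0)
  nb .###.: next=.  (t=1,i=16, bit14=0)
  nb .##.#: next=.  (t=1,i=11, bit13=0)
  nb .##..: next=#  (t=0,i=13, bit12=1)
  nb .#.##: next=#  (t=1,i=14, bit11=1)
  nb .#.#.: next=#  (t=2,i=0, bit10=1)
  nb .#..#: next=#  (t=0,i=6, bit9=1)
  nb .#...: next=.  (t=0,i=0, bit8=0)
  nb ..###: next=.  (t=2,i=12, bit7=0)
  nb ..##.: next=.  (t=0,i=12, bit6=0)
  nb ..#.#: next=#  (t=5,i=12, bit5=1)
  nb ..#..: next=#  (t=0,i=5, bit4=1)
  nb ...##: next=#  (t=0,i=11, bit3=1)
  nb ...#.: next=#  (t=0,i=4, bit2=1)
  nb ....#: next=#  (t=0,i=3, bit1=1)
  nb .....: next=#  (t=0,i=2, bit0=1)
  bits 01100110101101110001111000111111 = 1723276863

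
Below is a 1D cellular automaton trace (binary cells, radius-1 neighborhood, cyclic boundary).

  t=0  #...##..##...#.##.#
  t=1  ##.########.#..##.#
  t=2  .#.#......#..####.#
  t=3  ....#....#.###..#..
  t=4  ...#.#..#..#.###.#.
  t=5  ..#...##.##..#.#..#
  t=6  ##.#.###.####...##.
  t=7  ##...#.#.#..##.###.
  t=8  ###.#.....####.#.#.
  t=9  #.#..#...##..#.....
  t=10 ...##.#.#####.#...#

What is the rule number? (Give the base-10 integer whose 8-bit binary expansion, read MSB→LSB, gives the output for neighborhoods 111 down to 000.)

90

  ###|.  b7=0 t=1,i=0
  ##.|#  b6=1 t=0,i=0
  #.#|.  b5=0 t=0,i=14
  #..|#  b4=1 t=0,i=1
  .##|#  b3=1 t=0,i=4
  .#.|.  b2=0 t=0,i=13
  ..#|#  b1=1 t=0,i=3
  ...|.  b0=0 t=0,i=2
  bits 01011010 = 90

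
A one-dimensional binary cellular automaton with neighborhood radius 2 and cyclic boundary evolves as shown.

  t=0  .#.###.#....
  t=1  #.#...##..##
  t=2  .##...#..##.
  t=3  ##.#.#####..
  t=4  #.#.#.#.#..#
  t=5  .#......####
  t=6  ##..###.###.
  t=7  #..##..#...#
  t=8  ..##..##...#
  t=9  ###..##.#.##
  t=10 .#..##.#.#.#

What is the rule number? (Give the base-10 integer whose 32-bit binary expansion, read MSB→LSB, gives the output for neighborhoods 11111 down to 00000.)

  [31] ##### => .  t=3,i=7
  [30] ####. => #  t=3,i=8
  [29] ###.# => .  t=0,i=5
  [28] ###.. => .  t=3,i=9
  [27] ##.## => #  t=6,i=7
  [26] ##.#. => #  t=0,i=6
  [25] ##..# => .  t=1,i=8
  [24] ##... => #  t=2,i=3
  [23] #.### => .  t=0,i=3
  [22] #.##. => #  t=6,i=0
  [21] #.#.# => .  t=3,i=3
  [20] #.#.. => #  t=0,i=7
  [19] #..## => #  t=1,i=9
  [18] #..#. => #  t=7,i=6
  [17] #...# => .  t=1,i=4
  [16] #.... => .  t=0,i=9
  [15] .#### => #  t=3,i=6
  [14] .###. => .  t=0,i=4
  [13] .##.# => .  t=3,i=1
  [12] .##.. => .  t=1,i=7
  [11] .#.## => #  t=0,i=2
  [10] .#.#. => .  t=4,i=3
  [9] .#..# => #  t=2,i=7
  [8] .#... => .  t=0,i=8
  [7] ..### => #  t=1,i=10
  [6] ..##. => #  t=1,i=6
  [5] ..#.# => .  t=0,i=1
  [4] ..#.. => #  t=2,i=6
  [3] ...## => .  t=1,i=5
  [2] ...#. => #  t=0,i=0
  [1] ....# => #  t=0,i=11
  [0] ..... => #  t=0,i=10
  bits 01001101010111001000101011010111 = 1297910487

1297910487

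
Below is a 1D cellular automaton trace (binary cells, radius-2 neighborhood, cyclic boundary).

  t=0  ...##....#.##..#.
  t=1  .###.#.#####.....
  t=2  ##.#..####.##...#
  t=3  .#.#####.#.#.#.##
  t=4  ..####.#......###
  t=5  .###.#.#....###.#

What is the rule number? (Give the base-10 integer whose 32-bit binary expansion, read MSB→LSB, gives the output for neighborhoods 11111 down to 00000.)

2983766766

  [31] ##### => #  t=1,i=9
  [30] ####. => .  t=1,i=10
  [29] ###.# => #  t=1,i=3
  [28] ###.. => #  t=1,i=11
  [27] ##.## => .  t=2,i=10
  [26] ##.#. => .  t=1,i=4
  [25] ##..# => .  t=0,i=13
  [24] ##... => #  t=0,i=5
  [23] #.### => #  t=1,i=7
  [22] #.##. => #  t=0,i=11
  [21] #.#.# => .  t=1,i=5
  [20] #.#.. => #  t=2,i=3
  [19] #..## => #  t=2,i=5
  [18] #..#. => .  t=0,i=14
  [17] #...# => .  t=2,i=14
  [16] #.... => .  t=0,i=0
  [15] .#### => #  t=1,i=8
  [14] .###. => .  t=1,i=2
  [13] .##.# => #  t=3,i=16
  [12] .##.. => .  t=0,i=4
  [11] .#.## => #  t=0,i=10
  [10] .#.#. => .  t=3,i=10
  [9] .#..# => #  t=2,i=4
  [8] .#... => .  t=0,i=16
  [7] ..### => #  t=1,i=1
  [6] ..##. => #  t=0,i=3
  [5] ..#.# => #  t=0,i=9
  [4] ..#.. => .  t=0,i=15
  [3] ...## => #  t=0,i=2
  [2] ...#. => #  t=0,i=8
  [1] ....# => #  t=0,i=1
  [0] ..... => .  t=1,i=14
  bits 10110001110110001010101011101110 = 2983766766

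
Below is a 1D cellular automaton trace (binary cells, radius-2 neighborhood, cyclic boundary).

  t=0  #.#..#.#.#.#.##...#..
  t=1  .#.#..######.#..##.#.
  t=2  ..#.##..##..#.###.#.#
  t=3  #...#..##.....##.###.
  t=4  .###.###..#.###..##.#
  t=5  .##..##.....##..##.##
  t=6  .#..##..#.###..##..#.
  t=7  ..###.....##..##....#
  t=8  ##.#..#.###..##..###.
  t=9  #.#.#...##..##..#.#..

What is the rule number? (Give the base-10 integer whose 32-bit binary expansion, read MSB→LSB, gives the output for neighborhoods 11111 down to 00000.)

2230011726

  ##### -> #   bit 31 = 1  t=1,i=8
  ####. -> .   bit 30 = 0  t=1,i=10
  ###.# -> .   bit 29 = 0  t=1,i=11
  ###.. -> .   bit 28 = 0  t=4,i=7
  ##.## -> .   bit 27 = 0  t=3,i=16
  ##.#. -> #   bit 26 = 1  t=1,i=12
  ##..# -> .   bit 25 = 0  t=2,i=6
  ##... -> .   bit 24 = 0  t=0,i=15
  #.### -> #   bit 23 = 1  t=2,i=14
  #.##. -> #   bit 22 = 1  t=0,i=13
  #.#.# -> #   bit 21 = 1  t=0,i=7
  #.#.. -> .   bit 20 = 0  t=0,i=2
  #..## -> #   bit 19 = 1  t=1,i=5
  #..#. -> .   bit 18 = 0  t=0,i=4
  #...# -> #   bit 17 = 1  t=0,i=16
  #.... -> #   bit 16 = 1  t=3,i=10
  .#### -> .   bit 15 = 0  t=1,i=7
  .###. -> #   bit 14 = 1  t=2,i=15
  .##.# -> .   bit 13 = 0  t=1,i=17
  .##.. -> .   bit 12 = 0  t=0,i=14
  .#.## -> .   bit 11 = 0  t=0,i=12
  .#.#. -> #   bit 10 = 1  t=0,i=1
  .#..# -> #   bit 9 = 1  t=0,i=3
  .#... -> #   bit 8 = 1  t=3,i=1
  ..### -> .   bit 7 = 0  t=1,i=6
  ..##. -> #   bit 6 = 1  t=1,i=16
  ..#.# -> .   bit 5 = 0  t=0,i=0
  ..#.. -> .   bit 4 = 0  t=0,i=18
  ...## -> #   bit 3 = 1  t=3,i=13
  ...#. -> #   bit 2 = 1  t=0,i=17
  ....# -> #   bit 1 = 1  t=3,i=12
  ..... -> .   bit 0 = 0  t=3,i=11
  bits 10000100111010110100011101001110 = 2230011726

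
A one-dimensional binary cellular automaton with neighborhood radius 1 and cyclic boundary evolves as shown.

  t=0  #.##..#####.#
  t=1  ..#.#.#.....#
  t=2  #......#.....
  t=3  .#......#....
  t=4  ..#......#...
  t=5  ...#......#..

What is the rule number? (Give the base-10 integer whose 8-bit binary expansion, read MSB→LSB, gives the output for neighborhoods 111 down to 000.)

24

  ###|.  b7=0 t=0,i=7
  ##.|.  b6=0 t=0,i=0
  #.#|.  b5=0 t=0,i=1
  #..|#  b4=1 t=0,i=4
  .##|#  b3=1 t=0,i=2
  .#.|.  b2=0 t=1,i=2
  ..#|.  b1=0 t=0,i=5
  ...|.  b0=0 t=1,i=8
  bits 00011000 = 24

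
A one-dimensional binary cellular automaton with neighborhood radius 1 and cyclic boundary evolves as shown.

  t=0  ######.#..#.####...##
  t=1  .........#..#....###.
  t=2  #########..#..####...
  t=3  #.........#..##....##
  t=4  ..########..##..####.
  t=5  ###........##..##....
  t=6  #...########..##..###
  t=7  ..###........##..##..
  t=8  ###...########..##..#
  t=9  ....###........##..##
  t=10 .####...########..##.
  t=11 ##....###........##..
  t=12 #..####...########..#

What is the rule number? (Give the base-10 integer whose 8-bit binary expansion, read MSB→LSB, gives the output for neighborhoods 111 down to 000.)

11

  ### -> .   bit 7 = 0  t=0,i=0
  ##. -> .   bit 6 = 0  t=0,i=5
  #.# -> .   bit 5 = 0  t=0,i=6
  #.. -> .   bit 4 = 0  t=0,i=8
  .## -> #   bit 3 = 1  t=0,i=12
  .#. -> .   bit 2 = 0  t=0,i=7
  ..# -> #   bit 1 = 1  t=0,i=9
  ... -> #   bit 0 = 1  t=0,i=17
  bits 00001011 = 11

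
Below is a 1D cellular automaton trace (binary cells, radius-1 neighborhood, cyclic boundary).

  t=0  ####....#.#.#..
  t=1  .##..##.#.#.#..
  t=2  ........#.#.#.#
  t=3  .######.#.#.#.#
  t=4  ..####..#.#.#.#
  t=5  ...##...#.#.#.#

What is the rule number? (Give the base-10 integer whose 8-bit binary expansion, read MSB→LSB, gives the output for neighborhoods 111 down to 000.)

  nb ###: next=#  (t=0,i=1, bit7=1)
  nb ##.: next=.  (t=0,i=3, bit6=0)
  nb #.#: next=.  (t=0,i=9, bit5=0)
  nb #..: next=.  (t=0,i=4, bit4=0)
  nb .##: next=.  (t=0,i=0, bit3=0)
  nb .#.: next=#  (t=0,i=8, bit2=1)
  nb ..#: next=.  (t=0,i=7, bit1=0)
  nb ...: next=#  (t=0,i=5, bit0=1)
  bits 10000101 = 133

133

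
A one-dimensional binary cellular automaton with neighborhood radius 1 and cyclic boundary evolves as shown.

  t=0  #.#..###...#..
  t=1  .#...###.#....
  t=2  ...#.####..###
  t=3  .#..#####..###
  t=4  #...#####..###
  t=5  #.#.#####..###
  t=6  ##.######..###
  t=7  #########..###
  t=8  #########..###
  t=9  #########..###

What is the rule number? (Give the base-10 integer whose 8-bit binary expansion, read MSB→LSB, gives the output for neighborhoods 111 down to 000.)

233

  [7] ### => #  t=0,i=6
  [6] ##. => #  t=0,i=7
  [5] #.# => #  t=0,i=1
  [4] #.. => .  t=0,i=3
  [3] .## => #  t=0,i=5
  [2] .#. => .  t=0,i=0
  [1] ..# => .  t=0,i=4
  [0] ... => #  t=0,i=9
  bits 11101001 = 233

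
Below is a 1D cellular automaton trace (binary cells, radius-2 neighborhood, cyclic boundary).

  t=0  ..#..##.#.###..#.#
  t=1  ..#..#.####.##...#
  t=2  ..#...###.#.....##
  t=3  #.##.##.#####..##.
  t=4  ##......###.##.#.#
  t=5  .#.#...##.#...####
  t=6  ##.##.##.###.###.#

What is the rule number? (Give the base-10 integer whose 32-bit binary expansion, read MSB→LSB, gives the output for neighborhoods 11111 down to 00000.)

3065088476

  [31] ##### => #  t=3,i=10
  [30] ####. => .  t=1,i=9
  [29] ###.# => #  t=1,i=10
  [28] ###.. => #  t=0,i=12
  [27] ##.## => .  t=1,i=11
  [26] ##.#. => #  t=0,i=7
  [25] ##..# => #  t=0,i=13
  [24] ##... => .  t=1,i=14
  [23] #.### => #  t=0,i=10
  [22] #.##. => .  t=1,i=12
  [21] #.#.# => #  t=0,i=8
  [20] #.#.. => #  t=0,i=17
  [19] #..## => .  t=0,i=4
  [18] #..#. => .  t=0,i=1
  [17] #...# => .  t=1,i=15
  [16] #.... => #  t=2,i=12
  [15] .#### => #  t=1,i=8
  [14] .###. => .  t=0,i=11
  [13] .##.# => .  t=0,i=6
  [12] .##.. => .  t=1,i=13
  [11] .#.## => #  t=0,i=9
  [10] .#.#. => .  t=0,i=16
  [9] .#..# => .  t=0,i=0
  [8] .#... => #  t=2,i=3
  [7] ..### => #  t=2,i=6
  [6] ..##. => #  t=0,i=5
  [5] ..#.# => .  t=0,i=15
  [4] ..#.. => #  t=0,i=2
  [3] ...## => #  t=2,i=5
  [2] ...#. => #  t=1,i=16
  [1] ....# => .  t=2,i=14
  [0] ..... => .  t=2,i=13
  bits 10110110101100011000100111011100 = 3065088476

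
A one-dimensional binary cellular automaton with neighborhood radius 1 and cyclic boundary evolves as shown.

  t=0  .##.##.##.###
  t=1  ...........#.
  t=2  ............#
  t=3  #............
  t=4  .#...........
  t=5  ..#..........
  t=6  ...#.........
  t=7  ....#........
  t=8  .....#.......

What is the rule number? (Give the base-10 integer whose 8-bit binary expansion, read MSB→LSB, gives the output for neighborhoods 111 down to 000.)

  ###|#  b7=1 t=0,i=11
  ##.|.  b6=0 t=0,i=2
  #.#|.  b5=0 t=0,i=0
  #..|#  b4=1 t=1,i=12
  .##|.  b3=0 t=0,i=1
  .#.|.  b2=0 t=1,i=11
  ..#|.  b1=0 t=1,i=10
  ...|.  b0=0 t=1,i=0
  bits 10010000 = 144

144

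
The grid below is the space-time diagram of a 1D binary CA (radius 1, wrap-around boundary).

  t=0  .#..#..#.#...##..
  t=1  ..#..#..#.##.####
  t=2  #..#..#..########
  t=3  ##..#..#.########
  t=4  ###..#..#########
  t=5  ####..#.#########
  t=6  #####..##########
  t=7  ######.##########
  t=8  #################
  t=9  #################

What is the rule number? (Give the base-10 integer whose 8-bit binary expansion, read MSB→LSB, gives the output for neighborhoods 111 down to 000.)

  ###|#  b7=1 t=1,i=14
  ##.|#  b6=1 t=0,i=14
  #.#|#  b5=1 t=0,i=8
  #..|#  b4=1 t=0,i=2
  .##|#  b3=1 t=0,i=13
  .#.|.  b2=0 t=0,i=1
  ..#|.  b1=0 t=0,i=0
  ...|#  b0=1 t=0,i=11
  bits 11111001 = 249

249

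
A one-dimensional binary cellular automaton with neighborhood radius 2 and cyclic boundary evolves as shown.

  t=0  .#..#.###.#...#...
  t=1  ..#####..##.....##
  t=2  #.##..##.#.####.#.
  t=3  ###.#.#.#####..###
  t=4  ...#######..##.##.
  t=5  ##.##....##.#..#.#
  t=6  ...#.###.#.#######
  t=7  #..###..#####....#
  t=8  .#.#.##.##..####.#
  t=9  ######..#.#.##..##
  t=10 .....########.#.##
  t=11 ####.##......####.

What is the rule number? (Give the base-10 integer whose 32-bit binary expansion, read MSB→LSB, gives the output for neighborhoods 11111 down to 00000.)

401968867

  #####|.  b31=0 t=1,i=4
  ####.|.  b30=0 t=1,i=5
  ###.#|.  b29=0 t=0,i=8
  ###..|#  b28=1 t=1,i=6
  ##.##|.  b27=0 t=4,i=14
  ##.#.|#  b26=1 t=0,i=9
  ##..#|#  b25=1 t=1,i=0
  ##...|#  b24=1 t=1,i=11
  #.###|#  b23=1 t=0,i=6
  #.##.|#  b22=1 t=2,i=2
  #.#.#|#  b21=1 t=2,i=0
  #.#..|#  b20=1 t=0,i=10
  #..##|.  b19=0 t=1,i=1
  #..#.|#  b18=1 t=0,i=3
  #...#|.  b17=0 t=0,i=12
  #....|#  b16=1 t=0,i=16
  .####|#  b15=1 t=1,i=3
  .###.|.  b14=0 t=0,i=7
  .##.#|.  b13=0 t=2,i=7
  .##..|.  b12=0 t=1,i=10
  .#.##|#  b11=1 t=0,i=5
  .#.#.|#  b10=1 t=2,i=17
  .#..#|#  b9=1 t=0,i=2
  .#...|.  b8=0 t=0,i=11
  ..###|#  b7=1 t=1,i=2
  ..##.|#  b6=1 t=1,i=9
  ..#.#|#  b5=1 t=0,i=4
  ..#..|.  b4=0 t=0,i=1
  ...##|.  b3=0 t=1,i=15
  ...#.|.  b2=0 t=0,i=0
  ....#|#  b1=1 t=0,i=17
  .....|#  b0=1 t=1,i=13
  bits 00010111111101011000111011100011 = 401968867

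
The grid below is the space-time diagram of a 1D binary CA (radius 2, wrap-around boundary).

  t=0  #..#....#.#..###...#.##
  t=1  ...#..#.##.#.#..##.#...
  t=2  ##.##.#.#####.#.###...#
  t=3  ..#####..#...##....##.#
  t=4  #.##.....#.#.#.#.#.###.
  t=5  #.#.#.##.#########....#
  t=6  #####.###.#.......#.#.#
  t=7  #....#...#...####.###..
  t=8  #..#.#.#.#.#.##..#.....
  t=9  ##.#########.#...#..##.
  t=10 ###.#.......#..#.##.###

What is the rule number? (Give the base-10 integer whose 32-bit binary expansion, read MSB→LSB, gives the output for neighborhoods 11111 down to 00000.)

  ##### -> .   bit 31 = 0  t=2,i=10
  ####. -> .   bit 30 = 0  t=2,i=11
  ###.# -> .   bit 29 = 0  t=2,i=1
  ###.. -> .   bit 28 = 0  t=0,i=0
  ##.## -> #   bit 27 = 1  t=2,i=2
  ##.#. -> #   bit 26 = 1  t=1,i=10
  ##..# -> .   bit 25 = 0  t=0,i=1
  ##... -> #   bit 24 = 1  t=0,i=16
  #.### -> .   bit 23 = 0  t=0,i=21
  #.##. -> #   bit 22 = 1  t=1,i=8
  #.#.# -> #   bit 21 = 1  t=1,i=11
  #.#.. -> .   bit 20 = 0  t=0,i=10
  #..## -> .   bit 19 = 0  t=0,i=12
  #..#. -> .   bit 18 = 0  t=0,i=2
  #...# -> #   bit 17 = 1  t=0,i=17
  #.... -> .   bit 16 = 0  t=0,i=5
  .#### -> #   bit 15 = 1  t=2,i=9
  .###. -> .   bit 14 = 0  t=0,i=14
  .##.# -> #   bit 13 = 1  t=1,i=9
  .##.. -> .   bit 12 = 0  t=3,i=14
  .#.## -> .   bit 11 = 0  t=0,i=20
  .#.#. -> #   bit 10 = 1  t=0,i=9
  .#..# -> #   bit 9 = 1  t=0,i=11
  .#... -> .   bit 8 = 0  t=0,i=4
  ..### -> #   bit 7 = 1  t=0,i=13
  ..##. -> #   bit 6 = 1  t=1,i=16
  ..#.# -> #   bit 5 = 1  t=0,i=8
  ..#.. -> #   bit 4 = 1  t=0,i=3
  ...## -> .   bit 3 = 0  t=2,i=21
  ...#. -> .   bit 2 = 0  t=0,i=7
  ....# -> #   bit 1 = 1  t=0,i=6
  ..... -> #   bit 0 = 1  t=1,i=0
  bits 00001101011000101010011011110011 = 224569075

224569075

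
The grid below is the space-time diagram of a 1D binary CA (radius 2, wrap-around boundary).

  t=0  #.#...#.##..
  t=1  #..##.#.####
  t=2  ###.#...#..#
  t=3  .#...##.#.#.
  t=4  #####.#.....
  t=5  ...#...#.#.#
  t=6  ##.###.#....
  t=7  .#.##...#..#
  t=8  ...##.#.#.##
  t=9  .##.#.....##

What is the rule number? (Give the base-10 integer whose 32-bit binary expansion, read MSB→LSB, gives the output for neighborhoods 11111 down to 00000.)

  nb #####: next=.  (t=1,i=10, bit31=0)
  nb ####.: next=#  (t=1,i=11, bit30=1)
  nb ###.#: next=.  (t=2,i=2, bit29=0)
  nb ###..: next=#  (t=1,i=0, bit28=1)
  nb ##.##: next=.  (t=6,i=2, bit27=0)
  nb ##.#.: next=.  (t=1,i=5, bit26=0)
  nb ##..#: next=#  (t=0,i=10, bit25=1)
  nb ##...: next=.  (t=7,i=5, bit24=0)
  nb #.###: next=#  (t=1,i=8, bit23=1)
  nb #.##.: next=#  (t=0,i=8, bit22=1)
  nb #.#.#: next=.  (t=1,i=6, bit21=0)
  nb #.#..: next=.  (t=0,i=2, bit20=0)
  nb #..##: next=#  (t=1,i=2, bit19=1)
  nb #..#.: next=#  (t=0,i=11, bit18=1)
  nb #...#: next=#  (t=0,i=4, bit17=1)
  nb #....: next=.  (t=4,i=8, bit16=0)
  nb .####: next=.  (t=1,i=9, bit15=0)
  nb .###.: next=#  (t=6,i=4, bit14=1)
  nb .##.#: next=#  (t=1,i=4, bit13=1)
  nb .##..: next=#  (t=0,i=9, bit12=1)
  nb .#.##: next=.  (t=0,i=7, bit11=0)
  nb .#.#.: next=.  (t=0,i=1, bit10=0)
  nb .#..#: next=.  (t=2,i=9, bit9=0)
  nb .#...: next=#  (t=0,i=3, bit8=1)
  nb ..###: next=.  (t=2,i=11, bit7=0)
  nb ..##.: next=.  (t=1,i=3, bit6=0)
  nb ..#.#: next=#  (t=0,i=0, bit5=1)
  nb ..#..: next=#  (t=2,i=8, bit4=1)
  nb ...##: next=#  (t=3,i=4, bit3=1)
  nb ...#.: next=.  (t=0,i=5, bit2=0)
  nb ....#: next=.  (t=4,i=10, bit1=0)
  nb .....: next=#  (t=4,i=9, bit0=1)
  bits 01010010110011100111000100111001 = 1389261113

1389261113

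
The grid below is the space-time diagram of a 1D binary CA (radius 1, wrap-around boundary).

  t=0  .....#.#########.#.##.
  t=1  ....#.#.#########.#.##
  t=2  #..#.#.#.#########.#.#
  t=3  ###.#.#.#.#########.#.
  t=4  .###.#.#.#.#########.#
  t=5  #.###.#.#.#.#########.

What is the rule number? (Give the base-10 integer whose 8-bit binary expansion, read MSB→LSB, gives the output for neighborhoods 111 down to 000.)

242

  [7] ### => #  t=0,i=8
  [6] ##. => #  t=0,i=15
  [5] #.# => #  t=0,i=6
  [4] #.. => #  t=0,i=21
  [3] .## => .  t=0,i=7
  [2] .#. => .  t=0,i=5
  [1] ..# => #  t=0,i=4
  [0] ... => .  t=0,i=0
  bits 11110010 = 242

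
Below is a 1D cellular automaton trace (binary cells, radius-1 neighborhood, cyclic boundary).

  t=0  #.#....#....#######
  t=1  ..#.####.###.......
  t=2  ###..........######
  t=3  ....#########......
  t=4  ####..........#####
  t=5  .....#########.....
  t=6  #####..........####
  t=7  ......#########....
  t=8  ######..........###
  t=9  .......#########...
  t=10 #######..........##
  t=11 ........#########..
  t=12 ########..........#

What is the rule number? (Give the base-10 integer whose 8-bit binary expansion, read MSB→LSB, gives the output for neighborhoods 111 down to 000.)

  ### -> .   bit 7 = 0  t=0,i=13
  ##. -> .   bit 6 = 0  t=0,i=0
  #.# -> .   bit 5 = 0  t=0,i=1
  #.. -> .   bit 4 = 0  t=0,i=3
  .## -> .   bit 3 = 0  t=0,i=12
  .#. -> #   bit 2 = 1  t=0,i=2
  ..# -> #   bit 1 = 1  t=0,i=6
  ... -> #   bit 0 = 1  t=0,i=4
  bits 00000111 = 7

7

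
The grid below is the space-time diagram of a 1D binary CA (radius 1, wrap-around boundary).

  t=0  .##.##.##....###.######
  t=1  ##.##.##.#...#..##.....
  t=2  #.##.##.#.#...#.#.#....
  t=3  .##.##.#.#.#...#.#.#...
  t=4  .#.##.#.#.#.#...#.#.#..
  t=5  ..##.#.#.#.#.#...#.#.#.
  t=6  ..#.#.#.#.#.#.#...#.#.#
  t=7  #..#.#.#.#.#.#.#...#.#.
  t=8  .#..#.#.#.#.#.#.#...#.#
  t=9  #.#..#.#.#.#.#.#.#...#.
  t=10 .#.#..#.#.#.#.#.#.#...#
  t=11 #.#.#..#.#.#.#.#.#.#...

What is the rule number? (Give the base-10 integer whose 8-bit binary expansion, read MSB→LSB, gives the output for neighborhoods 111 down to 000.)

56

  nb ###: next=.  (t=0,i=14, bit7=0)
  nb ##.: next=.  (t=0,i=2, bit6=0)
  nb #.#: next=#  (t=0,i=0, bit5=1)
  nb #..: next=#  (t=0,i=9, bit4=1)
  nb .##: next=#  (t=0,i=1, bit3=1)
  nb .#.: next=.  (t=1,i=9, bit2=0)
  nb ..#: next=.  (t=0,i=12, bit1=0)
  nb ...: next=.  (t=0,i=10, bit0=0)
  bits 00111000 = 56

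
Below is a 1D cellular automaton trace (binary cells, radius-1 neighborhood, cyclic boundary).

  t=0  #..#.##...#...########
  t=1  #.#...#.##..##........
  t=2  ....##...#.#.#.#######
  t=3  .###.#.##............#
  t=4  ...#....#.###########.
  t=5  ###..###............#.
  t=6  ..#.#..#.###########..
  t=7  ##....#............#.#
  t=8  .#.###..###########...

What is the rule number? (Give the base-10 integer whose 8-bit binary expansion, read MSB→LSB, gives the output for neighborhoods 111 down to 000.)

67

  ### -> .   bit 7 = 0  t=0,i=15
  ##. -> #   bit 6 = 1  t=0,i=0
  #.# -> .   bit 5 = 0  t=0,i=4
  #.. -> .   bit 4 = 0  t=0,i=1
  .## -> .   bit 3 = 0  t=0,i=5
  .#. -> .   bit 2 = 0  t=0,i=3
  ..# -> #   bit 1 = 1  t=0,i=2
  ... -> #   bit 0 = 1  t=0,i=8
  bits 01000011 = 67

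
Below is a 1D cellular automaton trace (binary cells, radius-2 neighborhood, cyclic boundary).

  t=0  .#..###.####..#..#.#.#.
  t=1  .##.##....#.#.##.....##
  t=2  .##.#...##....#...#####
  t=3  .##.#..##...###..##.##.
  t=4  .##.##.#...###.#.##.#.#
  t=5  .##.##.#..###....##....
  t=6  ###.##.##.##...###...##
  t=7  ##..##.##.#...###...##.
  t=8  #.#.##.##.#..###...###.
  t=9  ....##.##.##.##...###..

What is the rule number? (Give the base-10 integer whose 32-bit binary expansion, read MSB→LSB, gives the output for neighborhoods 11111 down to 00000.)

3260048095

  #####|#  b31=1 t=2,i=20
  ####.|#  b30=1 t=0,i=10
  ###.#|.  b29=0 t=0,i=6
  ###..|.  b28=0 t=0,i=11
  ##.##|.  b27=0 t=0,i=7
  ##.#.|.  b26=0 t=2,i=3
  ##..#|#  b25=1 t=0,i=12
  ##...|.  b24=0 t=1,i=6
  #.###|.  b23=0 t=0,i=8
  #.##.|#  b22=1 t=1,i=1
  #.#.#|.  b21=0 t=0,i=19
  #.#..|#  b20=1 t=0,i=21
  #..##|.  b19=0 t=0,i=3
  #..#.|.  b18=0 t=0,i=0
  #...#|.  b17=0 t=2,i=6
  #....|.  b16=0 t=1,i=7
  .####|.  b15=0 t=0,i=9
  .###.|#  b14=1 t=0,i=5
  .##.#|#  b13=1 t=1,i=2
  .##..|.  b12=0 t=1,i=5
  .#.##|.  b11=0 t=1,i=13
  .#.#.|.  b10=0 t=0,i=18
  .#..#|#  b9=1 t=0,i=2
  .#...|.  b8=0 t=2,i=5
  ..###|#  b7=1 t=0,i=4
  ..##.|#  b6=1 t=1,i=21
  ..#.#|.  b5=0 t=0,i=17
  ..#..|#  b4=1 t=0,i=1
  ...##|#  b3=1 t=1,i=20
  ...#.|#  b2=1 t=1,i=9
  ....#|#  b1=1 t=1,i=8
  .....|#  b0=1 t=1,i=18
  bits 11000010010100000110001011011111 = 3260048095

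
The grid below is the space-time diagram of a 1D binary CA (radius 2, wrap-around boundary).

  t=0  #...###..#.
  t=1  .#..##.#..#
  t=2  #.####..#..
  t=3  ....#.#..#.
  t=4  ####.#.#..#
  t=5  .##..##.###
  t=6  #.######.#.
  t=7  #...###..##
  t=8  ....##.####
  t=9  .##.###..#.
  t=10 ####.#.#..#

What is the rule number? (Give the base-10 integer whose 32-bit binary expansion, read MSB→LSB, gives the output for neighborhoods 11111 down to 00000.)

3391715271

  [31] ##### => #  t=4,i=1
  [30] ####. => #  t=2,i=4
  [29] ###.# => .  t=4,i=3
  [28] ###.. => .  t=0,i=6
  [27] ##.## => #  t=5,i=0
  [26] ##.#. => .  t=1,i=6
  [25] ##..# => #  t=0,i=7
  [24] ##... => .  t=7,i=1
  [23] #.### => .  t=2,i=2
  [22] #.##. => .  t=5,i=1
  [21] #.#.# => #  t=4,i=5
  [20] #.#.. => .  t=0,i=0
  [19] #..## => #  t=1,i=3
  [18] #..#. => .  t=0,i=8
  [17] #...# => .  t=0,i=2
  [16] #.... => #  t=3,i=0
  [15] .#### => .  t=2,i=3
  [14] .###. => #  t=0,i=5
  [13] .##.# => #  t=1,i=5
  [12] .##.. => #  t=5,i=2
  [11] .#.## => .  t=2,i=1
  [10] .#.#. => #  t=0,i=10
  [9] .#..# => #  t=1,i=2
  [8] .#... => #  t=0,i=1
  [7] ..### => #  t=0,i=4
  [6] ..##. => #  t=1,i=4
  [5] ..#.# => .  t=0,i=9
  [4] ..#.. => .  t=2,i=8
  [3] ...## => .  t=0,i=3
  [2] ...#. => #  t=3,i=3
  [1] ....# => #  t=3,i=2
  [0] ..... => #  t=3,i=1
  bits 11001010001010010111011111000111 = 3391715271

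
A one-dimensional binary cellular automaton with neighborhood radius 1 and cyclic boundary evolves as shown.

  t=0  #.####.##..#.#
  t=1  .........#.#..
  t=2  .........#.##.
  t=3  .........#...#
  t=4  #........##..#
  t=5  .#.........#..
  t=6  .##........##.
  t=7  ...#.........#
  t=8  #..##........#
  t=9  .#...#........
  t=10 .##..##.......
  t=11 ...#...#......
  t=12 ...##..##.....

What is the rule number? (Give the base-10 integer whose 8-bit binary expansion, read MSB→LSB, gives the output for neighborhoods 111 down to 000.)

  ### -> .   bit 7 = 0  t=0,i=3
  ##. -> .   bit 6 = 0  t=0,i=0
  #.# -> .   bit 5 = 0  t=0,i=1
  #.. -> #   bit 4 = 1  t=0,i=9
  .## -> .   bit 3 = 0  t=0,i=2
  .#. -> #   bit 2 = 1  t=0,i=11
  ..# -> .   bit 1 = 0  t=0,i=10
  ... -> .   bit 0 = 0  t=1,i=0
  bits 00010100 = 20

20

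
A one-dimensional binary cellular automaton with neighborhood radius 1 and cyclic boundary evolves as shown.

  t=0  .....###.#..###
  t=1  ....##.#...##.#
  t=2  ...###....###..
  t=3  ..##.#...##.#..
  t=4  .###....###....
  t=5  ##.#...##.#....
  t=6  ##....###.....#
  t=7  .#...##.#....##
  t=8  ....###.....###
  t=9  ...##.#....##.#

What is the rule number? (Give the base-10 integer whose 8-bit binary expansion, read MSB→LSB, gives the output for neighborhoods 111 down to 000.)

  [7] ### => .  t=0,i=6
  [6] ##. => #  t=0,i=7
  [5] #.# => .  t=0,i=8
  [4] #.. => .  t=0,i=0
  [3] .## => #  t=0,i=5
  [2] .#. => .  t=0,i=9
  [1] ..# => #  t=0,i=4
  [0] ... => .  t=0,i=1
  bits 01001010 = 74

74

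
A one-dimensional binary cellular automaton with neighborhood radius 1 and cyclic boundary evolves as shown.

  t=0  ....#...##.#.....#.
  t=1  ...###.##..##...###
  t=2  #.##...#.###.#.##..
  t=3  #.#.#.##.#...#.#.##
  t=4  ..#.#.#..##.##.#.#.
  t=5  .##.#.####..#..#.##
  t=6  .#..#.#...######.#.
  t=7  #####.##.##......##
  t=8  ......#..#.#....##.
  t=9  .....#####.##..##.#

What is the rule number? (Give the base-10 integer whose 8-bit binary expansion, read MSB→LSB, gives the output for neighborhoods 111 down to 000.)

  ### -> .   bit 7 = 0  t=1,i=4
  ##. -> .   bit 6 = 0  t=0,i=9
  #.# -> .   bit 5 = 0  t=0,i=10
  #.. -> #   bit 4 = 1  t=0,i=5
  .## -> #   bit 3 = 1  t=0,i=8
  .#. -> #   bit 2 = 1  t=0,i=4
  ..# -> #   bit 1 = 1  t=0,i=3
  ... -> .   bit 0 = 0  t=0,i=0
  bits 00011110 = 30

30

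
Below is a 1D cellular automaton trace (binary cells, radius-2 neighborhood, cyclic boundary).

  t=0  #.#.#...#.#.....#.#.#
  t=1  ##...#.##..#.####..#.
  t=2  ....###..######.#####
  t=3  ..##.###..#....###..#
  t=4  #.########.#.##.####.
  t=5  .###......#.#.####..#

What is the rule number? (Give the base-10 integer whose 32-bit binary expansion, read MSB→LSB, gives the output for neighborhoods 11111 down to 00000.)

512027503

  nb #####: next=.  (t=2,i=11, bit31=0)
  nb ####.: next=.  (t=1,i=15, bit30=0)
  nb ###.#: next=.  (t=2,i=14, bit29=0)
  nb ###..: next=#  (t=1,i=16, bit28=1)
  nb ##.##: next=#  (t=2,i=15, bit27=1)
  nb ##.#.: next=#  (t=0,i=1, bit26=1)
  nb ##..#: next=#  (t=1,i=9, bit25=1)
  nb ##...: next=.  (t=1,i=2, bit24=0)
  nb #.###: next=#  (t=1,i=13, bit23=1)
  nb #.##.: next=.  (t=0,i=20, bit22=0)
  nb #.#.#: next=.  (t=0,i=2, bit21=0)
  nb #.#..: next=.  (t=0,i=4, bit20=0)
  nb #..##: next=.  (t=2,i=8, bit19=0)
  nb #..#.: next=#  (t=1,i=10, bit18=1)
  nb #...#: next=.  (t=0,i=6, bit17=0)
  nb #....: next=.  (t=0,i=12, bit16=0)
  nb .####: next=#  (t=1,i=14, bit15=1)
  nb .###.: next=#  (t=2,i=5, bit14=1)
  nb .##.#: next=#  (t=0,i=0, bit13=1)
  nb .##..: next=.  (t=1,i=1, bit12=0)
  nb .#.##: next=#  (t=0,i=19, bit11=1)
  nb .#.#.: next=.  (t=0,i=3, bit10=0)
  nb .#..#: next=#  (t=3,i=0, bit9=1)
  nb .#...: next=#  (t=0,i=5, bit8=1)
  nb ..###: next=.  (t=2,i=4, bit7=0)
  nb ..##.: next=#  (t=3,i=2, bit6=1)
  nb ..#.#: next=#  (t=0,i=8, bit5=1)
  nb ..#..: next=.  (t=3,i=10, bit4=0)
  nb ...##: next=#  (t=2,i=3, bit3=1)
  nb ...#.: next=#  (t=0,i=7, bit2=1)
  nb ....#: next=#  (t=0,i=14, bit1=1)
  nb .....: next=#  (t=0,i=13, bit0=1)
  bits 00011110100001001110101101101111 = 512027503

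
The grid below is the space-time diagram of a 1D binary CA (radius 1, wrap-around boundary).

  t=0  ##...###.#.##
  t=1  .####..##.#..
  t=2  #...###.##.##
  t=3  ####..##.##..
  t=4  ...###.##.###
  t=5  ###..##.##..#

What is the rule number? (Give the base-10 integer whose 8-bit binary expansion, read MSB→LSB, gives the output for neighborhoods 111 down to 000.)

  ### -> .   bit 7 = 0  t=0,i=0
  ##. -> #   bit 6 = 1  t=0,i=1
  #.# -> #   bit 5 = 1  t=0,i=8
  #.. -> #   bit 4 = 1  t=0,i=2
  .## -> .   bit 3 = 0  t=0,i=5
  .#. -> .   bit 2 = 0  t=0,i=9
  ..# -> #   bit 1 = 1  t=0,i=4
  ... -> #   bit 0 = 1  t=0,i=3
  bits 01110011 = 115

115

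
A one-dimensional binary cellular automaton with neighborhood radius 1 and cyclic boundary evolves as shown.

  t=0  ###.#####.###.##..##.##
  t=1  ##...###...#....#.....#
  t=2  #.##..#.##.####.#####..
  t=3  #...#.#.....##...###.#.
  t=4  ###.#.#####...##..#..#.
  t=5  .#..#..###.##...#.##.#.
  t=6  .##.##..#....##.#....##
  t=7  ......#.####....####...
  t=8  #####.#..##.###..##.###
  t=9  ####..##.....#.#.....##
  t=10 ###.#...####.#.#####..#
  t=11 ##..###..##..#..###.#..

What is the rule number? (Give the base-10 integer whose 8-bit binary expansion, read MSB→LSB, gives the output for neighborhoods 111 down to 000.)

  ###|#  b7=1 t=0,i=0
  ##.|.  b6=0 t=0,i=2
  #.#|.  b5=0 t=0,i=3
  #..|#  b4=1 t=0,i=16
  .##|.  b3=0 t=0,i=4
  .#.|#  b2=1 t=1,i=11
  ..#|.  b1=0 t=0,i=17
  ...|#  b0=1 t=1,i=3
  bits 10010101 = 149

149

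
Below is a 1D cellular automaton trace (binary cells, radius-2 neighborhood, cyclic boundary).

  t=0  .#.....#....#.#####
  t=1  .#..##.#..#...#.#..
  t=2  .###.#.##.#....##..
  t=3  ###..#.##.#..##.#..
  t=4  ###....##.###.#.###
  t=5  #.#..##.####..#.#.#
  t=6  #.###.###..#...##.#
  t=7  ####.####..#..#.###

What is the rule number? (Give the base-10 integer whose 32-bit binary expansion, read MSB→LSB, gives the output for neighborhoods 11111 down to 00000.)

2566420123

  nb #####: next=#  (t=0,i=16, bit31=1)
  nb ####.: next=.  (t=0,i=17, bit30=0)
  nb ###.#: next=.  (t=0,i=18, bit29=0)
  nb ###..: next=#  (t=3,i=2, bit28=1)
  nb ##.##: next=#  (t=4,i=9, bit27=1)
  nb ##.#.: next=.  (t=0,i=0, bit26=0)
  nb ##..#: next=.  (t=3,i=3, bit25=0)
  nb ##...: next=.  (t=2,i=17, bit24=0)
  nb #.###: next=#  (t=0,i=14, bit23=1)
  nb #.##.: next=#  (t=2,i=7, bit22=1)
  nb #.#.#: next=#  (t=2,i=5, bit21=1)
  nb #.#..: next=#  (t=0,i=1, bit20=1)
  nb #..##: next=#  (t=1,i=3, bit19=1)
  nb #..#.: next=.  (t=1,i=9, bit18=0)
  nb #...#: next=.  (t=1,i=12, bit17=0)
  nb #....: next=.  (t=0,i=3, bit16=0)
  nb .####: next=.  (t=0,i=15, bit15=0)
  nb .###.: next=#  (t=2,i=2, bit14=1)
  nb .##.#: next=#  (t=1,i=5, bit13=1)
  nb .##..: next=#  (t=2,i=16, bit12=1)
  nb .#.##: next=.  (t=0,i=13, bit11=0)
  nb .#.#.: next=#  (t=1,i=15, bit10=1)
  nb .#..#: next=#  (t=1,i=2, bit9=1)
  nb .#...: next=.  (t=0,i=2, bit8=0)
  nb ..###: next=#  (t=2,i=1, bit7=1)
  nb ..##.: next=.  (t=1,i=4, bit6=0)
  nb ..#.#: next=.  (t=0,i=12, bit5=0)
  nb ..#..: next=#  (t=0,i=7, bit4=1)
  nb ...##: next=#  (t=2,i=0, bit3=1)
  nb ...#.: next=.  (t=0,i=6, bit2=0)
  nb ....#: next=#  (t=0,i=5, bit1=1)
  nb .....: next=#  (t=0,i=4, bit0=1)
  bits 10011000111110000111011010011011 = 2566420123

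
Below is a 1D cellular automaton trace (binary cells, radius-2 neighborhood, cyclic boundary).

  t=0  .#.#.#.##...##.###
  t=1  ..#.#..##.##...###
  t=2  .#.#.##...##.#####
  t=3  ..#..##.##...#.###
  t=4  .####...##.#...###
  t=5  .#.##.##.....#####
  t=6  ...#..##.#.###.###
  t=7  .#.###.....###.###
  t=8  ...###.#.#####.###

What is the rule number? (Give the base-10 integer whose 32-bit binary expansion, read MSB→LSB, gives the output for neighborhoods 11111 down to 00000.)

  [31] ##### => #  t=2,i=15
  [30] ####. => #  t=2,i=16
  [29] ###.# => #  t=0,i=17
  [28] ###.. => #  t=1,i=17
  [27] ##.## => .  t=0,i=14
  [26] ##.#. => .  t=0,i=0
  [25] ##..# => .  t=1,i=0
  [24] ##... => .  t=0,i=9
  [23] #.### => #  t=0,i=15
  [22] #.##. => #  t=0,i=7
  [21] #.#.# => .  t=0,i=1
  [20] #.#.. => .  t=1,i=4
  [19] #..## => #  t=1,i=6
  [18] #..#. => #  t=1,i=1
  [17] #...# => #  t=0,i=10
  [16] #.... => #  t=5,i=9
  [15] .#### => .  t=2,i=14
  [14] .###. => #  t=0,i=16
  [13] .##.# => .  t=0,i=13
  [12] .##.. => #  t=0,i=8
  [11] .#.## => .  t=0,i=6
  [10] .#.#. => #  t=0,i=2
  [9] .#..# => #  t=1,i=5
  [8] .#... => .  t=4,i=12
  [7] ..### => #  t=1,i=15
  [6] ..##. => .  t=0,i=12
  [5] ..#.# => .  t=1,i=2
  [4] ..#.. => #  t=3,i=2
  [3] ...## => #  t=0,i=11
  [2] ...#. => .  t=3,i=12
  [1] ....# => #  t=5,i=11
  [0] ..... => .  t=5,i=10
  bits 11110000110011110101011010011010 = 4040119962

4040119962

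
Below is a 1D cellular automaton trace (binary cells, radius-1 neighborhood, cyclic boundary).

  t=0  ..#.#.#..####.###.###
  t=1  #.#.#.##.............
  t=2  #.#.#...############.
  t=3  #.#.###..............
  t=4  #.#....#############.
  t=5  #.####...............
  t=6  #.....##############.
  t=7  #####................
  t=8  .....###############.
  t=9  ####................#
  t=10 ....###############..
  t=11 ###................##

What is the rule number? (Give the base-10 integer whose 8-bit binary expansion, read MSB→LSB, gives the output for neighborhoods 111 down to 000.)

  [7] ### => .  t=0,i=10
  [6] ##. => .  t=0,i=12
  [5] #.# => .  t=0,i=3
  [4] #.. => #  t=0,i=0
  [3] .## => .  t=0,i=9
  [2] .#. => #  t=0,i=2
  [1] ..# => .  t=0,i=1
  [0] ... => #  t=1,i=9
  bits 00010101 = 21

21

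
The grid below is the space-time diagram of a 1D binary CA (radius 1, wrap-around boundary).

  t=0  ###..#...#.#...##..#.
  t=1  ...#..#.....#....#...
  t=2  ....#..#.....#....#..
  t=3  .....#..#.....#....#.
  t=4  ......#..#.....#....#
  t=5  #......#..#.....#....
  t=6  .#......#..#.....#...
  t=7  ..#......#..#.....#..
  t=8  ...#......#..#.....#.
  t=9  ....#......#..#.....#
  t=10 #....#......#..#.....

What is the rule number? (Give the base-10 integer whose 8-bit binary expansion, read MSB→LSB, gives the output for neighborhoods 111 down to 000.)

  nb ###: next=.  (t=0,i=1, bit7=0)
  nb ##.: next=.  (t=0,i=2, bit6=0)
  nb #.#: next=.  (t=0,i=10, bit5=0)
  nb #..: next=#  (t=0,i=3, bit4=1)
  nb .##: next=.  (t=0,i=0, bit3=0)
  nb .#.: next=.  (t=0,i=5, bit2=0)
  nb ..#: next=.  (t=0,i=4, bit1=0)
  nb ...: next=.  (t=0,i=7, bit0=0)
  bits 00010000 = 16

16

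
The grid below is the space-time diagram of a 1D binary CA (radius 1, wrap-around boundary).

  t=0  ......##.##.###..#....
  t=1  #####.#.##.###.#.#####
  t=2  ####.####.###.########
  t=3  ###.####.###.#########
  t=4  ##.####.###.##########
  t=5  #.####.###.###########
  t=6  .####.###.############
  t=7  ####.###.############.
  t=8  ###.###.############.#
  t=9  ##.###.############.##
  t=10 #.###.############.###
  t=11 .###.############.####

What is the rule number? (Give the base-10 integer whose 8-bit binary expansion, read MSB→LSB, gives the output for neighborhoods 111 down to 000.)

  nb ###: next=#  (t=0,i=13, bit7=1)
  nb ##.: next=.  (t=0,i=7, bit6=0)
  nb #.#: next=#  (t=0,i=8, bit5=1)
  nb #..: next=#  (t=0,i=15, bit4=1)
  nb .##: next=#  (t=0,i=6, bit3=1)
  nb .#.: next=#  (t=0,i=17, bit2=1)
  nb ..#: next=.  (t=0,i=5, bit1=0)
  nb ...: next=#  (t=0,i=0, bit0=1)
  bits 10111101 = 189

189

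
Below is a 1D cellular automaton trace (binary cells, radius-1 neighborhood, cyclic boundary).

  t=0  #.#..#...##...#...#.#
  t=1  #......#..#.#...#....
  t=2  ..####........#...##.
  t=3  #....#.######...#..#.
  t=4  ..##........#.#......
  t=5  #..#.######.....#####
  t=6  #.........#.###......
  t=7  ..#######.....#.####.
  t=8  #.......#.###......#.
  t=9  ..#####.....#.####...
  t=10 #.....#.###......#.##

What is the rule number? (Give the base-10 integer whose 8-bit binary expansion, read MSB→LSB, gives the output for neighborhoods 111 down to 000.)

  [7] ### => .  t=2,i=3
  [6] ##. => #  t=0,i=0
  [5] #.# => .  t=0,i=1
  [4] #.. => .  t=0,i=3
  [3] .## => .  t=0,i=9
  [2] .#. => .  t=0,i=2
  [1] ..# => .  t=0,i=4
  [0] ... => #  t=0,i=7
  bits 01000001 = 65

65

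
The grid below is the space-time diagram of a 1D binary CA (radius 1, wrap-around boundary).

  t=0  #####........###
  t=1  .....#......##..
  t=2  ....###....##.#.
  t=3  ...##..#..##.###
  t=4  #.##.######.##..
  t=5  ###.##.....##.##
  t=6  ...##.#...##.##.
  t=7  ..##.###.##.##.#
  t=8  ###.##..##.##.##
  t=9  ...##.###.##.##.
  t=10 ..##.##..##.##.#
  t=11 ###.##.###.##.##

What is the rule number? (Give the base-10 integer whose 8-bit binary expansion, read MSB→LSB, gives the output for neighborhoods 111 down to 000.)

  nb ###: next=.  (t=0,i=0, bit7=0)
  nb ##.: next=.  (t=0,i=4, bit6=0)
  nb #.#: next=#  (t=2,i=13, bit5=1)
  nb #..: next=#  (t=0,i=5, bit4=1)
  nb .##: next=#  (t=0,i=13, bit3=1)
  nb .#.: next=#  (t=1,i=5, bit2=1)
  nb ..#: next=#  (t=0,i=12, bit1=1)
  nb ...: next=.  (t=0,i=6, bit0=0)
  bits 00111110 = 62

62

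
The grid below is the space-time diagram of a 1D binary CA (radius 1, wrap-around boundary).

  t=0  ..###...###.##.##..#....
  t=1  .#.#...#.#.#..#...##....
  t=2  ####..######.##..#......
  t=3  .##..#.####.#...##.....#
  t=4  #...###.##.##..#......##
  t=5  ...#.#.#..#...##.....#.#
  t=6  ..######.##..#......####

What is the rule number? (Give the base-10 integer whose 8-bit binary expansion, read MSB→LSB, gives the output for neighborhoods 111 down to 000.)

166

  nb ###: next=#  (t=0,i=3, bit7=1)
  nb ##.: next=.  (t=0,i=4, bit6=0)
  nb #.#: next=#  (t=0,i=11, bit5=1)
  nb #..: next=.  (t=0,i=5, bit4=0)
  nb .##: next=.  (t=0,i=2, bit3=0)
  nb .#.: next=#  (t=0,i=19, bit2=1)
  nb ..#: next=#  (t=0,i=1, bit1=1)
  nb ...: next=.  (t=0,i=0, bit0=0)
  bits 10100110 = 166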